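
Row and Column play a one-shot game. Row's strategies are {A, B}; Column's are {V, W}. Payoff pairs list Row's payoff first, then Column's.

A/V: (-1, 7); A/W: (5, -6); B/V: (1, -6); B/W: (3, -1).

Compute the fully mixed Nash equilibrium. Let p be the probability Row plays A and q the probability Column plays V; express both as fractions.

p = 5/18, q = 1/2

In a mixed NE each player is indifferent between their pure strategies, so the opponent's mix sets the indifference.
Column indifferent between V and W: p·7 + (1−p)·(-6) = p·(-6) + (1−p)·(-1) ⟹ (-6) + 13p = (-1) + (-5)p ⟹ p = 5/18.
Row indifferent between A and B: q·(-1) + (1−q)·5 = q·1 + (1−q)·3 ⟹ 5 + (-6)q = 3 + (-2)q ⟹ q = 1/2.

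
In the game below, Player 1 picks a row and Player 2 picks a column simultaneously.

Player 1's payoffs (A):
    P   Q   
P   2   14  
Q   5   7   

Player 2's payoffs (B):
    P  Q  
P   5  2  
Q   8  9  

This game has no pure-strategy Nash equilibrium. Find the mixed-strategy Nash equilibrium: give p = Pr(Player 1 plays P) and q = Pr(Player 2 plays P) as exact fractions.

Each player's mixing probability is pinned down by making the *other* player indifferent.
Player 2 indifferent between P and Q: p·5 + (1−p)·8 = p·2 + (1−p)·9 ⟹ 8 + (-3)p = 9 + (-7)p ⟹ p = 1/4.
Player 1 indifferent between P and Q: q·2 + (1−q)·14 = q·5 + (1−q)·7 ⟹ 14 + (-12)q = 7 + (-2)q ⟹ q = 7/10.

p = 1/4, q = 7/10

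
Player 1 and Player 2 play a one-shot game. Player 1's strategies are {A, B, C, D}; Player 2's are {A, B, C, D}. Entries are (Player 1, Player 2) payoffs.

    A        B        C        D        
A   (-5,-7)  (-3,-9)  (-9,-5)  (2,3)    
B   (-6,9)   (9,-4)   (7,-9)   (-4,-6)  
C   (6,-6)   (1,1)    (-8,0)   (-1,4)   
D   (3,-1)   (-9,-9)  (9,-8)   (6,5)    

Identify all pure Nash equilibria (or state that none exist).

A profile is a Nash equilibrium when each player is best-responding to the other.
Player 1's best responses — vs A: C (payoff 6); vs B: B (payoff 9); vs C: D (payoff 9); vs D: D (payoff 6).
Player 2's best responses — vs A: D (payoff 3); vs B: A (payoff 9); vs C: D (payoff 4); vs D: D (payoff 5).
The only mutual best response is (D, D); neither player gains by switching there.

(D, D)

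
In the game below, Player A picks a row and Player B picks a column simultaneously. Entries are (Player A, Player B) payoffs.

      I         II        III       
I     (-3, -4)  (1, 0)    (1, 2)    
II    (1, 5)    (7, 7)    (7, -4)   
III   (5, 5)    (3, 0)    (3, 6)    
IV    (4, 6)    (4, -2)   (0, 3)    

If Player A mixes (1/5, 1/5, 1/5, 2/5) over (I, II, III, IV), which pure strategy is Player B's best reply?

I

Player B's best reply maximizes expected payoff against the mix.
I: (1/5)·(-4) + (1/5)·5 + (1/5)·5 + (2/5)·6 = 18/5
II: (1/5)·0 + (1/5)·7 + (1/5)·0 + (2/5)·(-2) = 3/5
III: (1/5)·2 + (1/5)·(-4) + (1/5)·6 + (2/5)·3 = 2
Highest expected payoff is 18/5, from I.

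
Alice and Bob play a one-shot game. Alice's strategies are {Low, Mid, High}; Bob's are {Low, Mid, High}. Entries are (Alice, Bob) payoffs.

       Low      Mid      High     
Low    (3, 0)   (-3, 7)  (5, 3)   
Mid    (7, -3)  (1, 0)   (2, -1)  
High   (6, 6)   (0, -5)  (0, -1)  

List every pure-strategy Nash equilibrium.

Check mutual best responses: a cell is a NE iff neither player can gain by unilaterally deviating.
Alice's best responses — vs Low: Mid (payoff 7); vs Mid: Mid (payoff 1); vs High: Low (payoff 5).
Bob's best responses — vs Low: Mid (payoff 7); vs Mid: Mid (payoff 0); vs High: Low (payoff 6).
The only mutual best response is (Mid, Mid); neither player gains by switching there.

(Mid, Mid)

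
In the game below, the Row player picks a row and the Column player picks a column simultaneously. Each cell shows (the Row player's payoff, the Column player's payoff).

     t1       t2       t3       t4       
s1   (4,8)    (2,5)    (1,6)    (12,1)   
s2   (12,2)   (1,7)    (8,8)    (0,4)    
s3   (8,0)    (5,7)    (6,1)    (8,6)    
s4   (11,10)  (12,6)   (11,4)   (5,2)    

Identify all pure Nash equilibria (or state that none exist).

A profile is a Nash equilibrium when each player is best-responding to the other.
The Row player's best responses — vs t1: s2 (payoff 12); vs t2: s4 (payoff 12); vs t3: s4 (payoff 11); vs t4: s1 (payoff 12).
The Column player's best responses — vs s1: t1 (payoff 8); vs s2: t3 (payoff 8); vs s3: t2 (payoff 7); vs s4: t1 (payoff 10).
No cell has both players best-responding. For instance, the Row player's best reply to t2 is s4, but against s4 the Column player prefers t1 over t2.

None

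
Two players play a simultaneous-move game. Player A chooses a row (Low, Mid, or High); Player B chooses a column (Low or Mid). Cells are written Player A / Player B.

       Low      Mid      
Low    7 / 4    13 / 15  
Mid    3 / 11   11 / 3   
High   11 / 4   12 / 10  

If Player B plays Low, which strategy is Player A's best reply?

High

With Player B fixed at Low, Player A's payoffs are: Low → 7, Mid → 3, High → 11.
The maximum is 11, achieved by High.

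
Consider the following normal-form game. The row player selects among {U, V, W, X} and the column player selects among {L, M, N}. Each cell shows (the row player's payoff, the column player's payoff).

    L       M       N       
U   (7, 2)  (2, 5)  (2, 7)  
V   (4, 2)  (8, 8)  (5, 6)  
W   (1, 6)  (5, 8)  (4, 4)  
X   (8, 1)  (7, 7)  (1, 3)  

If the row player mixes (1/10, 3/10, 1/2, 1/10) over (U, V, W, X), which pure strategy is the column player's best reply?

M

The column player's best reply maximizes expected payoff against the mix.
L: (1/10)·2 + (3/10)·2 + (1/2)·6 + (1/10)·1 = 39/10
M: (1/10)·5 + (3/10)·8 + (1/2)·8 + (1/10)·7 = 38/5
N: (1/10)·7 + (3/10)·6 + (1/2)·4 + (1/10)·3 = 24/5
Highest expected payoff is 38/5, from M.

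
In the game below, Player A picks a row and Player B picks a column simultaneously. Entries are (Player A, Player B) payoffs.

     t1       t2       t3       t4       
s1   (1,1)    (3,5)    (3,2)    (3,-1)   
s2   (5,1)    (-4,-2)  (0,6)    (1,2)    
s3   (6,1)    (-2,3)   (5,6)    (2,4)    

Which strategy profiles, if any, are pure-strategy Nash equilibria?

(s1, t2) and (s3, t3)

Check mutual best responses: a cell is a NE iff neither player can gain by unilaterally deviating.
Player A's best responses — vs t1: s3 (payoff 6); vs t2: s1 (payoff 3); vs t3: s3 (payoff 5); vs t4: s1 (payoff 3).
Player B's best responses — vs s1: t2 (payoff 5); vs s2: t3 (payoff 6); vs s3: t3 (payoff 6).
Mutual best responses occur at (s1, t2) and (s3, t3); at each, neither player gains by switching.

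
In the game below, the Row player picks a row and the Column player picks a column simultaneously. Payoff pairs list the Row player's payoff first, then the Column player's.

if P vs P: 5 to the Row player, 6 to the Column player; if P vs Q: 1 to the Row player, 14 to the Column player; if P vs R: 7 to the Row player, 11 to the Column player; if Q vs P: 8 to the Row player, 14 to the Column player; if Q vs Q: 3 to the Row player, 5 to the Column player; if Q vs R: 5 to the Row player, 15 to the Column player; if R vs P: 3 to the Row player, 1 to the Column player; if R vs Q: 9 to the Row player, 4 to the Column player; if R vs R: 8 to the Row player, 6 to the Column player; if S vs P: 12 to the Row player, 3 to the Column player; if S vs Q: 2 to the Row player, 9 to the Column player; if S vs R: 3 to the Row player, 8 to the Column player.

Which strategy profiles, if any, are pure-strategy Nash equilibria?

A profile is a Nash equilibrium when each player is best-responding to the other.
The Row player's best responses — vs P: S (payoff 12); vs Q: R (payoff 9); vs R: R (payoff 8).
The Column player's best responses — vs P: Q (payoff 14); vs Q: R (payoff 15); vs R: R (payoff 6); vs S: Q (payoff 9).
The only mutual best response is (R, R); neither player gains by switching there.

(R, R)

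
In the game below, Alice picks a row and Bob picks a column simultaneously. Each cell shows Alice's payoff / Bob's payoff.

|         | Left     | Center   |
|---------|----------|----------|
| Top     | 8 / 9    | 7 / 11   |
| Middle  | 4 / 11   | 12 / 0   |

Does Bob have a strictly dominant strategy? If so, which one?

Check whether one of Bob's strategies beats all alternatives regardless of what the opponent does.
Left is not dominant: against Top, Center gives 11 > 9.
Center is not dominant: against Middle, Left gives 11 > 0.
No single strategy is best against every opponent action.

None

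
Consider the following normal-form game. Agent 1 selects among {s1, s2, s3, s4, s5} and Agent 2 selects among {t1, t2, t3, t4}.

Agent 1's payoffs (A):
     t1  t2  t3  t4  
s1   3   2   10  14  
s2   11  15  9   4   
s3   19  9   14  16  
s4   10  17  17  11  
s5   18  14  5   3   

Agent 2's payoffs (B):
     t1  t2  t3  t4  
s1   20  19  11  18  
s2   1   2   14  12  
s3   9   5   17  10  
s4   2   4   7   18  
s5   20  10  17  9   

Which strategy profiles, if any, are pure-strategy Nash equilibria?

None

A profile is a Nash equilibrium when each player is best-responding to the other.
Agent 1's best responses — vs t1: s3 (payoff 19); vs t2: s4 (payoff 17); vs t3: s4 (payoff 17); vs t4: s3 (payoff 16).
Agent 2's best responses — vs s1: t1 (payoff 20); vs s2: t3 (payoff 14); vs s3: t3 (payoff 17); vs s4: t4 (payoff 18); vs s5: t1 (payoff 20).
No cell has both players best-responding. For instance, Agent 1's best reply to t4 is s3, but against s3 Agent 2 prefers t3 over t4.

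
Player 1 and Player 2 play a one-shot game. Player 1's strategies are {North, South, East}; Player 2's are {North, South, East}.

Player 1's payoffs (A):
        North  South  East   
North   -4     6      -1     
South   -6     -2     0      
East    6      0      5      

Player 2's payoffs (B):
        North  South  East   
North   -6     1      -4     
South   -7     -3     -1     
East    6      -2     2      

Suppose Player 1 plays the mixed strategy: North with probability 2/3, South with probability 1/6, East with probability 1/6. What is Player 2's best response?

South

Compute Player 2's expected payoff from each pure strategy against the given mix.
North: (2/3)·(-6) + (1/6)·(-7) + (1/6)·6 = -25/6
South: (2/3)·1 + (1/6)·(-3) + (1/6)·(-2) = -1/6
East: (2/3)·(-4) + (1/6)·(-1) + (1/6)·2 = -5/2
Highest expected payoff is -1/6, from South.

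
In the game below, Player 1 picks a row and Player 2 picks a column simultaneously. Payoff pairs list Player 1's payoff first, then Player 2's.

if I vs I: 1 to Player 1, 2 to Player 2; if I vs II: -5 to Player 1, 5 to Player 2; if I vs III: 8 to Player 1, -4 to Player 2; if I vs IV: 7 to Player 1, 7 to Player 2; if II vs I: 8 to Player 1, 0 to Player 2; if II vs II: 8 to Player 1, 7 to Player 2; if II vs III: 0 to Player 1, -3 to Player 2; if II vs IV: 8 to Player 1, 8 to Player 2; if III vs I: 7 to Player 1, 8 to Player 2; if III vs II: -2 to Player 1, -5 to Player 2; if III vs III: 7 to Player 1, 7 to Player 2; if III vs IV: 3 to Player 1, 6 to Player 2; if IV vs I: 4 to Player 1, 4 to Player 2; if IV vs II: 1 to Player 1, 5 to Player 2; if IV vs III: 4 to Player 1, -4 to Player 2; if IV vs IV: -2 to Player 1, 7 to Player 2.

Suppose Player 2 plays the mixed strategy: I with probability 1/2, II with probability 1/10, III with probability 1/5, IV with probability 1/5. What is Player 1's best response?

II

Player 1's best reply maximizes expected payoff against the mix.
I: (1/2)·1 + (1/10)·(-5) + (1/5)·8 + (1/5)·7 = 3
II: (1/2)·8 + (1/10)·8 + (1/5)·0 + (1/5)·8 = 32/5
III: (1/2)·7 + (1/10)·(-2) + (1/5)·7 + (1/5)·3 = 53/10
IV: (1/2)·4 + (1/10)·1 + (1/5)·4 + (1/5)·(-2) = 5/2
Highest expected payoff is 32/5, from II.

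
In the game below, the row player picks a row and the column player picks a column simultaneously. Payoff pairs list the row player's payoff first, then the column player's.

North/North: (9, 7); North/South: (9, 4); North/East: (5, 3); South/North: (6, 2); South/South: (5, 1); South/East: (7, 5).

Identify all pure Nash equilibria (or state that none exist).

Check mutual best responses: a cell is a NE iff neither player can gain by unilaterally deviating.
The row player's best responses — vs North: North (payoff 9); vs South: North (payoff 9); vs East: South (payoff 7).
The column player's best responses — vs North: North (payoff 7); vs South: East (payoff 5).
Mutual best responses occur at (North, North) and (South, East); at each, neither player gains by switching.

(North, North) and (South, East)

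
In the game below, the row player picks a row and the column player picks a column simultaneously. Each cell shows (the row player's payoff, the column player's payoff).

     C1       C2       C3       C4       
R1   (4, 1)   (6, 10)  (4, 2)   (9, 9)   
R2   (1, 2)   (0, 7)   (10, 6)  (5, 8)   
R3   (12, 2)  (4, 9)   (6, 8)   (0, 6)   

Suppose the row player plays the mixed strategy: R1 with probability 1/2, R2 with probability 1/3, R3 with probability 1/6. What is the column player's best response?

Compute the column player's expected payoff from each pure strategy against the given mix.
C1: (1/2)·1 + (1/3)·2 + (1/6)·2 = 3/2
C2: (1/2)·10 + (1/3)·7 + (1/6)·9 = 53/6
C3: (1/2)·2 + (1/3)·6 + (1/6)·8 = 13/3
C4: (1/2)·9 + (1/3)·8 + (1/6)·6 = 49/6
Highest expected payoff is 53/6, from C2.

C2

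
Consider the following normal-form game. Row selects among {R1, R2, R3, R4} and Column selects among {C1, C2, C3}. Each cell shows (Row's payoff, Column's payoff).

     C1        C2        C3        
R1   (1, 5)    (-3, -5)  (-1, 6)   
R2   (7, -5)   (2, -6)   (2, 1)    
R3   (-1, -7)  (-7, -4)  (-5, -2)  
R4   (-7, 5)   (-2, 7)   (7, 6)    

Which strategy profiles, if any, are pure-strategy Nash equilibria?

No pure-strategy Nash equilibrium

A profile is a Nash equilibrium when each player is best-responding to the other.
Row's best responses — vs C1: R2 (payoff 7); vs C2: R2 (payoff 2); vs C3: R4 (payoff 7).
Column's best responses — vs R1: C3 (payoff 6); vs R2: C3 (payoff 1); vs R3: C3 (payoff -2); vs R4: C2 (payoff 7).
No cell has both players best-responding. For instance, Row's best reply to C1 is R2, but against R2 Column prefers C3 over C1.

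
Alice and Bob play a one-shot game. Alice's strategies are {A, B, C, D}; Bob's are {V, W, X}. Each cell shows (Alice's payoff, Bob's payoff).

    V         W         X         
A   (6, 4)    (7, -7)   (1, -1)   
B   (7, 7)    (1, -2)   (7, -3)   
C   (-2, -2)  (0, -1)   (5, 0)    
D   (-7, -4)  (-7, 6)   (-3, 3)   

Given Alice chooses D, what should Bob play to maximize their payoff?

With Alice fixed at D, Bob's payoffs are: V → -4, W → 6, X → 3.
The maximum is 6, achieved by W.

W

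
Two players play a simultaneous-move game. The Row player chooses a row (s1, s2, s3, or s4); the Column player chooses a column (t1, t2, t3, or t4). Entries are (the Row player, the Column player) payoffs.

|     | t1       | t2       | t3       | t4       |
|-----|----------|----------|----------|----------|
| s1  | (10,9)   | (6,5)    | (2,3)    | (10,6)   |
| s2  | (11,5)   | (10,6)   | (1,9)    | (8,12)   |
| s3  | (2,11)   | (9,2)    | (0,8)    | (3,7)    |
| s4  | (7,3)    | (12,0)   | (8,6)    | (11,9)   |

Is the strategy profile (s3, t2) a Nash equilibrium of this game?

Holding the Column player at t2: the Row player gets 9 from s3 but could get 12 by switching to s4. The Row player has a profitable deviation.

No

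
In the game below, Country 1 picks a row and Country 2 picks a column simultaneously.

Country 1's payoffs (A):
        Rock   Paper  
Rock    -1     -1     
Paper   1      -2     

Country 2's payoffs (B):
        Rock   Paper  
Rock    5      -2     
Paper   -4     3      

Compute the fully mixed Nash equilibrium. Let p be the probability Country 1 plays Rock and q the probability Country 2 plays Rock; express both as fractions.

Each player's mixing probability is pinned down by making the *other* player indifferent.
Country 2 indifferent between Rock and Paper: p·5 + (1−p)·(-4) = p·(-2) + (1−p)·3 ⟹ (-4) + 9p = 3 + (-5)p ⟹ p = 1/2.
Country 1 indifferent between Rock and Paper: q·(-1) + (1−q)·(-1) = q·1 + (1−q)·(-2) ⟹ (-1) + 0q = (-2) + 3q ⟹ q = 1/3.

p = 1/2, q = 1/3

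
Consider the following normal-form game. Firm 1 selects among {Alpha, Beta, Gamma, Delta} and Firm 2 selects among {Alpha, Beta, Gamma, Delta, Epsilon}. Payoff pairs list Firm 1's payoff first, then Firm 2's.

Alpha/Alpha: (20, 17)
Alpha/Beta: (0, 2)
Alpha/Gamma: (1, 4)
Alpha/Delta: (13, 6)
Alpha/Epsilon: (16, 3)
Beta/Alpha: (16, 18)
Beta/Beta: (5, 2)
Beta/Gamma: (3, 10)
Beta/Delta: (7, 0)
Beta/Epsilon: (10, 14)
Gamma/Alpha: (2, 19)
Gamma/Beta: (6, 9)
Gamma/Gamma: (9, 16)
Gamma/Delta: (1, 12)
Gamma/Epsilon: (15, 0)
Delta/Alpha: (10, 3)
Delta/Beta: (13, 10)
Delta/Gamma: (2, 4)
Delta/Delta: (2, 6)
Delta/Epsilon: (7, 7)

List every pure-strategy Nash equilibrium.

A profile is a Nash equilibrium when each player is best-responding to the other.
Firm 1's best responses — vs Alpha: Alpha (payoff 20); vs Beta: Delta (payoff 13); vs Gamma: Gamma (payoff 9); vs Delta: Alpha (payoff 13); vs Epsilon: Alpha (payoff 16).
Firm 2's best responses — vs Alpha: Alpha (payoff 17); vs Beta: Alpha (payoff 18); vs Gamma: Alpha (payoff 19); vs Delta: Beta (payoff 10).
Mutual best responses occur at (Alpha, Alpha) and (Delta, Beta); at each, neither player gains by switching.

(Alpha, Alpha) and (Delta, Beta)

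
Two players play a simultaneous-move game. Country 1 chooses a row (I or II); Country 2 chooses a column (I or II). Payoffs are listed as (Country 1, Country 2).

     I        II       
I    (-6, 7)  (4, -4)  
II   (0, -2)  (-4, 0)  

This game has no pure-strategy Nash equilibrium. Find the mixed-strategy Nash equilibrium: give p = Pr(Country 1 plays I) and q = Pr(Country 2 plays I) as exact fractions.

Each player's mixing probability is pinned down by making the *other* player indifferent.
Country 2 indifferent between I and II: p·7 + (1−p)·(-2) = p·(-4) + (1−p)·0 ⟹ (-2) + 9p = 0 + (-4)p ⟹ p = 2/13.
Country 1 indifferent between I and II: q·(-6) + (1−q)·4 = q·0 + (1−q)·(-4) ⟹ 4 + (-10)q = (-4) + 4q ⟹ q = 4/7.

p = 2/13, q = 4/7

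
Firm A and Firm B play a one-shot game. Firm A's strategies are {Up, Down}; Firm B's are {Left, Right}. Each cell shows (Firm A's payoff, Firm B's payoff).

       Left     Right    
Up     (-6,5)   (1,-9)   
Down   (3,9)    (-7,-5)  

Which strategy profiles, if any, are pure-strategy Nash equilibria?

(Down, Left)

Find each player's best response to every opponent strategy; NE are the intersections.
Firm A's best responses — vs Left: Down (payoff 3); vs Right: Up (payoff 1).
Firm B's best responses — vs Up: Left (payoff 5); vs Down: Left (payoff 9).
The only mutual best response is (Down, Left); neither player gains by switching there.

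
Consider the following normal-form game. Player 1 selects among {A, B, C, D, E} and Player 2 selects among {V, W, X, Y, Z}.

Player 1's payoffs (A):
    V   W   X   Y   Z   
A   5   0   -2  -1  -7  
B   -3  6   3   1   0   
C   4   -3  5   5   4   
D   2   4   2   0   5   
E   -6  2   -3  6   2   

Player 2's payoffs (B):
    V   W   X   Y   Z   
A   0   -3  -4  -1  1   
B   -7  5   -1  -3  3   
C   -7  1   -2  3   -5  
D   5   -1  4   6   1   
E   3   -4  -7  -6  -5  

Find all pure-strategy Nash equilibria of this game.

(B, W)

Check mutual best responses: a cell is a NE iff neither player can gain by unilaterally deviating.
Player 1's best responses — vs V: A (payoff 5); vs W: B (payoff 6); vs X: C (payoff 5); vs Y: E (payoff 6); vs Z: D (payoff 5).
Player 2's best responses — vs A: Z (payoff 1); vs B: W (payoff 5); vs C: Y (payoff 3); vs D: Y (payoff 6); vs E: V (payoff 3).
The only mutual best response is (B, W); neither player gains by switching there.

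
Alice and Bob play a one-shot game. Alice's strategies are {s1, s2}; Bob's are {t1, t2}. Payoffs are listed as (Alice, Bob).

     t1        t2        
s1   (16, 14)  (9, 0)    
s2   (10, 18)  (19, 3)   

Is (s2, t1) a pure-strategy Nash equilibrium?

Holding Bob at t1: Alice gets 10 from s2 but could get 16 by switching to s1. Alice has a profitable deviation.

No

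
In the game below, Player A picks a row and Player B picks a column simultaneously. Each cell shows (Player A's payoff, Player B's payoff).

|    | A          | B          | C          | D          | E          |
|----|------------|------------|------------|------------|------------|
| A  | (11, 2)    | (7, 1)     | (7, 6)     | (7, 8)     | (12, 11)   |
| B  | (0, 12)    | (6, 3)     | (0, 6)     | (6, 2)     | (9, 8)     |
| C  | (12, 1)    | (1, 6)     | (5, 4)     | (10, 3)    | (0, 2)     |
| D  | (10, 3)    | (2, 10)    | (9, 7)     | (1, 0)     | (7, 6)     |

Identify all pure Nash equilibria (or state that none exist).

A profile is a Nash equilibrium when each player is best-responding to the other.
Player A's best responses — vs A: C (payoff 12); vs B: A (payoff 7); vs C: D (payoff 9); vs D: C (payoff 10); vs E: A (payoff 12).
Player B's best responses — vs A: E (payoff 11); vs B: A (payoff 12); vs C: B (payoff 6); vs D: B (payoff 10).
The only mutual best response is (A, E); neither player gains by switching there.

(A, E)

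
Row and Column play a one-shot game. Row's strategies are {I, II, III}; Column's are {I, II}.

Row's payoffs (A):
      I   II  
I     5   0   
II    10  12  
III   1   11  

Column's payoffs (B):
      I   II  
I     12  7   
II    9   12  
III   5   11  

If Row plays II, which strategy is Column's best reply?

II

With Row fixed at II, Column's payoffs are: I → 9, II → 12.
The maximum is 12, achieved by II.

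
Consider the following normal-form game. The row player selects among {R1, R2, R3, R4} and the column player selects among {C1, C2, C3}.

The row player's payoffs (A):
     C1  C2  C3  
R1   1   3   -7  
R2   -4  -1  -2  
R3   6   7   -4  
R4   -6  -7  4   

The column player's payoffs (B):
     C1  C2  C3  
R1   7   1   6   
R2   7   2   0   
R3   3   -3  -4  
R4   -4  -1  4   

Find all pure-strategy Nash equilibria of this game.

Check mutual best responses: a cell is a NE iff neither player can gain by unilaterally deviating.
The row player's best responses — vs C1: R3 (payoff 6); vs C2: R3 (payoff 7); vs C3: R4 (payoff 4).
The column player's best responses — vs R1: C1 (payoff 7); vs R2: C1 (payoff 7); vs R3: C1 (payoff 3); vs R4: C3 (payoff 4).
Mutual best responses occur at (R3, C1) and (R4, C3); at each, neither player gains by switching.

(R3, C1) and (R4, C3)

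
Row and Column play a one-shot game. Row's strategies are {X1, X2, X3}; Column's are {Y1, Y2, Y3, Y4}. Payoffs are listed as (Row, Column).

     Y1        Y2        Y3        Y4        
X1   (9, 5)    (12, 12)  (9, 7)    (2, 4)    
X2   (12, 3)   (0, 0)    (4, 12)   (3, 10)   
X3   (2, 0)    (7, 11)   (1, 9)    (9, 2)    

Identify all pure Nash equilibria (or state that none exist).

(X1, Y2)

A profile is a Nash equilibrium when each player is best-responding to the other.
Row's best responses — vs Y1: X2 (payoff 12); vs Y2: X1 (payoff 12); vs Y3: X1 (payoff 9); vs Y4: X3 (payoff 9).
Column's best responses — vs X1: Y2 (payoff 12); vs X2: Y3 (payoff 12); vs X3: Y2 (payoff 11).
The only mutual best response is (X1, Y2); neither player gains by switching there.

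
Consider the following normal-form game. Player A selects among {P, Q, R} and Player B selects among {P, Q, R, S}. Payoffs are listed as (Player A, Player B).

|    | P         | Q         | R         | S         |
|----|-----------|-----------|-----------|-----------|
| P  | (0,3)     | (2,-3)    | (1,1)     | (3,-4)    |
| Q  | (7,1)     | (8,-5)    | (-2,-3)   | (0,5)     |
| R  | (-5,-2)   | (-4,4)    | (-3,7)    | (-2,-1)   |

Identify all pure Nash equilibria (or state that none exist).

There is no pure-strategy Nash equilibrium

Check mutual best responses: a cell is a NE iff neither player can gain by unilaterally deviating.
Player A's best responses — vs P: Q (payoff 7); vs Q: Q (payoff 8); vs R: P (payoff 1); vs S: P (payoff 3).
Player B's best responses — vs P: P (payoff 3); vs Q: S (payoff 5); vs R: R (payoff 7).
No cell has both players best-responding. For instance, Player A's best reply to R is P, but against P Player B prefers P over R.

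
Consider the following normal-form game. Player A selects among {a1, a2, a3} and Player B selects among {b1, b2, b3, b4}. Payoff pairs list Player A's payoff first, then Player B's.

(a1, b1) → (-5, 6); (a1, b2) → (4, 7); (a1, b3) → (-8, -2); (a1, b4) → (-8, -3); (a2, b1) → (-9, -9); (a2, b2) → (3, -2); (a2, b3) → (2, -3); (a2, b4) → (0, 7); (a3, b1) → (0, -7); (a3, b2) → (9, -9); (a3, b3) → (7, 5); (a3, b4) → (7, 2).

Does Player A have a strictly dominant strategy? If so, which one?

a3

Check whether one of Player A's strategies beats all alternatives regardless of what the opponent does.
a3 strictly dominates: vs b1: 0 > each of {-5, -9}; vs b2: 9 > each of {4, 3}; vs b3: 7 > each of {-8, 2}; vs b4: 7 > each of {-8, 0}.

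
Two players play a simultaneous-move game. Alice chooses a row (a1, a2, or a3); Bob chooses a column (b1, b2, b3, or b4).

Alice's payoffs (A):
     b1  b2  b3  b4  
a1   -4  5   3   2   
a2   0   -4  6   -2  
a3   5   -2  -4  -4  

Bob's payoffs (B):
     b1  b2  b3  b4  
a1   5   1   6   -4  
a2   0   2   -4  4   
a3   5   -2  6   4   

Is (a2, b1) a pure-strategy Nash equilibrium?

Holding Bob at b1: Alice gets 0 from a2 but could get 5 by switching to a3. Alice has a profitable deviation.

No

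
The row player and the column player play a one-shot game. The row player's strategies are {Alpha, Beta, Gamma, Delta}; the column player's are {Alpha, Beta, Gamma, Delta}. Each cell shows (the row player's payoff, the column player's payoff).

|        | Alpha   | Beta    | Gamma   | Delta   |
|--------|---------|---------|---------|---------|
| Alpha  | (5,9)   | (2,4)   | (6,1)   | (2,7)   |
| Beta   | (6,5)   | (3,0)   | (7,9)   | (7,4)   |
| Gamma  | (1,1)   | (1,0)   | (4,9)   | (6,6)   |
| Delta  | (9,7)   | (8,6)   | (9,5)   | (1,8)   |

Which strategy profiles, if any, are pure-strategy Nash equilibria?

Check mutual best responses: a cell is a NE iff neither player can gain by unilaterally deviating.
The row player's best responses — vs Alpha: Delta (payoff 9); vs Beta: Delta (payoff 8); vs Gamma: Delta (payoff 9); vs Delta: Beta (payoff 7).
The column player's best responses — vs Alpha: Alpha (payoff 9); vs Beta: Gamma (payoff 9); vs Gamma: Gamma (payoff 9); vs Delta: Delta (payoff 8).
No cell has both players best-responding. For instance, the row player's best reply to Beta is Delta, but against Delta the column player prefers Delta over Beta.

No pure-strategy Nash equilibrium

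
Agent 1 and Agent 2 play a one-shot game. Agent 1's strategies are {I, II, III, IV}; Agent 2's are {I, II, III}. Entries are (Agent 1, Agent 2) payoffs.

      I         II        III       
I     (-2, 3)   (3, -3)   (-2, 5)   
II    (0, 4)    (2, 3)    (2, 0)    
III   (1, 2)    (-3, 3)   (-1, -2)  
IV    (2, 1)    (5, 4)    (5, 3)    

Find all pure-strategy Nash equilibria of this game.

Find each player's best response to every opponent strategy; NE are the intersections.
Agent 1's best responses — vs I: IV (payoff 2); vs II: IV (payoff 5); vs III: IV (payoff 5).
Agent 2's best responses — vs I: III (payoff 5); vs II: I (payoff 4); vs III: II (payoff 3); vs IV: II (payoff 4).
The only mutual best response is (IV, II); neither player gains by switching there.

(IV, II)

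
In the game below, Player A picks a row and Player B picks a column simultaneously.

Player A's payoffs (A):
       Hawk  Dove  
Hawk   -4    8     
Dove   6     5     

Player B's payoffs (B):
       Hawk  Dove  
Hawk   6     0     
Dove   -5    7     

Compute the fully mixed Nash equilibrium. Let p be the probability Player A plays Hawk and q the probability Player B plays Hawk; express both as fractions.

p = 2/3, q = 3/13

In a mixed NE each player is indifferent between their pure strategies, so the opponent's mix sets the indifference.
Player B indifferent between Hawk and Dove: p·6 + (1−p)·(-5) = p·0 + (1−p)·7 ⟹ (-5) + 11p = 7 + (-7)p ⟹ p = 2/3.
Player A indifferent between Hawk and Dove: q·(-4) + (1−q)·8 = q·6 + (1−q)·5 ⟹ 8 + (-12)q = 5 + 1q ⟹ q = 3/13.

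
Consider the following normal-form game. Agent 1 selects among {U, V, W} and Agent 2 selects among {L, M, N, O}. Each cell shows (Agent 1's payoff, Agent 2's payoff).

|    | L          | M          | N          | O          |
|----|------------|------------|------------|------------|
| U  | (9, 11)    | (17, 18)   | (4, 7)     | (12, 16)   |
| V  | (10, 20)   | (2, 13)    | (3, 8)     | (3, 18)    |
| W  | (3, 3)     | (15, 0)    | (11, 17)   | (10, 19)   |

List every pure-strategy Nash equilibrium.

(U, M) and (V, L)

A profile is a Nash equilibrium when each player is best-responding to the other.
Agent 1's best responses — vs L: V (payoff 10); vs M: U (payoff 17); vs N: W (payoff 11); vs O: U (payoff 12).
Agent 2's best responses — vs U: M (payoff 18); vs V: L (payoff 20); vs W: O (payoff 19).
Mutual best responses occur at (U, M) and (V, L); at each, neither player gains by switching.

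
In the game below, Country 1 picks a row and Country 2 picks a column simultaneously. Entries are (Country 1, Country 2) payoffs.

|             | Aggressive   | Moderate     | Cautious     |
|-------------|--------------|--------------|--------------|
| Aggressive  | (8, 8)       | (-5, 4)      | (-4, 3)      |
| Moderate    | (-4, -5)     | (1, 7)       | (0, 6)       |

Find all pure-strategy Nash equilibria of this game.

(Aggressive, Aggressive) and (Moderate, Moderate)

Find each player's best response to every opponent strategy; NE are the intersections.
Country 1's best responses — vs Aggressive: Aggressive (payoff 8); vs Moderate: Moderate (payoff 1); vs Cautious: Moderate (payoff 0).
Country 2's best responses — vs Aggressive: Aggressive (payoff 8); vs Moderate: Moderate (payoff 7).
Mutual best responses occur at (Aggressive, Aggressive) and (Moderate, Moderate); at each, neither player gains by switching.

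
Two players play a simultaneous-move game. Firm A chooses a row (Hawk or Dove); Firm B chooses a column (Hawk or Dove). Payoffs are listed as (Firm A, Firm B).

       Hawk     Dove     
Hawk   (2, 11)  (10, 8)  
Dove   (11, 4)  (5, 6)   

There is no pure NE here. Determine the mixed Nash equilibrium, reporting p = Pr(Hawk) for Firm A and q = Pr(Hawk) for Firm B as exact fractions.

p = 2/5, q = 5/14

In a mixed NE each player is indifferent between their pure strategies, so the opponent's mix sets the indifference.
Firm B indifferent between Hawk and Dove: p·11 + (1−p)·4 = p·8 + (1−p)·6 ⟹ 4 + 7p = 6 + 2p ⟹ p = 2/5.
Firm A indifferent between Hawk and Dove: q·2 + (1−q)·10 = q·11 + (1−q)·5 ⟹ 10 + (-8)q = 5 + 6q ⟹ q = 5/14.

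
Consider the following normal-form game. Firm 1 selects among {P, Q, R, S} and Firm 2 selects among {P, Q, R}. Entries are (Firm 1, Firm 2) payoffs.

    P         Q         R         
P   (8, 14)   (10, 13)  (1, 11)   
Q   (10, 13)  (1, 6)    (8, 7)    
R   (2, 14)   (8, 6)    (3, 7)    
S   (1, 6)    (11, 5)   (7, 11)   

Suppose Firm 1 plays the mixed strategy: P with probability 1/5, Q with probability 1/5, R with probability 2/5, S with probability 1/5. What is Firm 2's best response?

Firm 2's best reply maximizes expected payoff against the mix.
P: (1/5)·14 + (1/5)·13 + (2/5)·14 + (1/5)·6 = 61/5
Q: (1/5)·13 + (1/5)·6 + (2/5)·6 + (1/5)·5 = 36/5
R: (1/5)·11 + (1/5)·7 + (2/5)·7 + (1/5)·11 = 43/5
Highest expected payoff is 61/5, from P.

P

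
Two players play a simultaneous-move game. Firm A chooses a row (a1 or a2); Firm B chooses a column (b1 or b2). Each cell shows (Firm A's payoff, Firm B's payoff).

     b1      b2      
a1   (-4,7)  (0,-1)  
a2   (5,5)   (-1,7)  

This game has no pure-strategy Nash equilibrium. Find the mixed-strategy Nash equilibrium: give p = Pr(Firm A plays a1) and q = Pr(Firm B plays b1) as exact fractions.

In a mixed NE each player is indifferent between their pure strategies, so the opponent's mix sets the indifference.
Firm B indifferent between b1 and b2: p·7 + (1−p)·5 = p·(-1) + (1−p)·7 ⟹ 5 + 2p = 7 + (-8)p ⟹ p = 1/5.
Firm A indifferent between a1 and a2: q·(-4) + (1−q)·0 = q·5 + (1−q)·(-1) ⟹ 0 + (-4)q = (-1) + 6q ⟹ q = 1/10.

p = 1/5, q = 1/10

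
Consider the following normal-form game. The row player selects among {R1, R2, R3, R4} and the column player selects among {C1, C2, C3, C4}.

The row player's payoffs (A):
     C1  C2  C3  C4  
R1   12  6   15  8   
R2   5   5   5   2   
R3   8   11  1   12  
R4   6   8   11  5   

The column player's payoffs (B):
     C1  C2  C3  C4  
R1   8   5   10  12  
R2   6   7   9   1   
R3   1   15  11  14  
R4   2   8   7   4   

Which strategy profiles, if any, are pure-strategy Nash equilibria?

A profile is a Nash equilibrium when each player is best-responding to the other.
The row player's best responses — vs C1: R1 (payoff 12); vs C2: R3 (payoff 11); vs C3: R1 (payoff 15); vs C4: R3 (payoff 12).
The column player's best responses — vs R1: C4 (payoff 12); vs R2: C3 (payoff 9); vs R3: C2 (payoff 15); vs R4: C2 (payoff 8).
The only mutual best response is (R3, C2); neither player gains by switching there.

(R3, C2)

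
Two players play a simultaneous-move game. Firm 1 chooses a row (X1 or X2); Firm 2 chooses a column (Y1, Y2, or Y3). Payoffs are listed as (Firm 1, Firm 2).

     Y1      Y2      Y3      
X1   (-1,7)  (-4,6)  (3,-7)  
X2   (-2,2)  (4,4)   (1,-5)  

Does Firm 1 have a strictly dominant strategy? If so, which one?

Check whether one of Firm 1's strategies beats all alternatives regardless of what the opponent does.
X1 is not dominant: against Y2, X2 gives 4 > -4.
X2 is not dominant: against Y1, X1 gives -1 > -2.
No single strategy is best against every opponent action.

None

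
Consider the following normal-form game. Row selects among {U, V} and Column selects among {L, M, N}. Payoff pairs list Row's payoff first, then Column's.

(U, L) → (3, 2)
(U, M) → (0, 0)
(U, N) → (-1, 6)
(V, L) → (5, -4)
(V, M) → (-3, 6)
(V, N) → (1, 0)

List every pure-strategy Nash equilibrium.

Find each player's best response to every opponent strategy; NE are the intersections.
Row's best responses — vs L: V (payoff 5); vs M: U (payoff 0); vs N: V (payoff 1).
Column's best responses — vs U: N (payoff 6); vs V: M (payoff 6).
No cell has both players best-responding. For instance, Row's best reply to N is V, but against V Column prefers M over N.

No pure-strategy Nash equilibrium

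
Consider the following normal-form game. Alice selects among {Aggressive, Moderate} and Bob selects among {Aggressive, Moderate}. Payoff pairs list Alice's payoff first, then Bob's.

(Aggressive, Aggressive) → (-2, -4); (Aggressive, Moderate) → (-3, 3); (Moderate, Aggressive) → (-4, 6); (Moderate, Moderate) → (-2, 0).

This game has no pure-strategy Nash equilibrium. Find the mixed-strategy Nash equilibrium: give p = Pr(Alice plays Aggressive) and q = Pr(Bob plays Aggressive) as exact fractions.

Each player's mixing probability is pinned down by making the *other* player indifferent.
Bob indifferent between Aggressive and Moderate: p·(-4) + (1−p)·6 = p·3 + (1−p)·0 ⟹ 6 + (-10)p = 0 + 3p ⟹ p = 6/13.
Alice indifferent between Aggressive and Moderate: q·(-2) + (1−q)·(-3) = q·(-4) + (1−q)·(-2) ⟹ (-3) + 1q = (-2) + (-2)q ⟹ q = 1/3.

p = 6/13, q = 1/3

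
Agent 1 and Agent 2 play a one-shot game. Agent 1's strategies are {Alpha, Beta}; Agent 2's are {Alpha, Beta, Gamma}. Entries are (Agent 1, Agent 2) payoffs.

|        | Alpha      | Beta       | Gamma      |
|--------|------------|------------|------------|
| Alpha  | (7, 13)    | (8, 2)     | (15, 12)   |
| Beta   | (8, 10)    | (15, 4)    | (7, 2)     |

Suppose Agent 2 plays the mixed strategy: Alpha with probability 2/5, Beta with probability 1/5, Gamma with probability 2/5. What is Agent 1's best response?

Alpha

Agent 1's best reply maximizes expected payoff against the mix.
Alpha: (2/5)·7 + (1/5)·8 + (2/5)·15 = 52/5
Beta: (2/5)·8 + (1/5)·15 + (2/5)·7 = 9
Highest expected payoff is 52/5, from Alpha.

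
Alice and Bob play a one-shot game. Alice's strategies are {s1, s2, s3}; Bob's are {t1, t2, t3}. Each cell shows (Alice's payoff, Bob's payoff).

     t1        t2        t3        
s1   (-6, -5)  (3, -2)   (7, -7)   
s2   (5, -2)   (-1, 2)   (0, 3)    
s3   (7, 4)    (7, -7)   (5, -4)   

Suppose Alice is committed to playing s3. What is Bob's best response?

t1

With Alice fixed at s3, Bob's payoffs are: t1 → 4, t2 → -7, t3 → -4.
The maximum is 4, achieved by t1.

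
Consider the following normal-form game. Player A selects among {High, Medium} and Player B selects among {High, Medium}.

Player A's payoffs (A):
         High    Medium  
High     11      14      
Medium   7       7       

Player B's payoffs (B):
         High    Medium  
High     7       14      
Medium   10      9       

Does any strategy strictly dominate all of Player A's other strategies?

High

Check whether one of Player A's strategies beats all alternatives regardless of what the opponent does.
High strictly dominates: vs High: 11 > 7; vs Medium: 14 > 7.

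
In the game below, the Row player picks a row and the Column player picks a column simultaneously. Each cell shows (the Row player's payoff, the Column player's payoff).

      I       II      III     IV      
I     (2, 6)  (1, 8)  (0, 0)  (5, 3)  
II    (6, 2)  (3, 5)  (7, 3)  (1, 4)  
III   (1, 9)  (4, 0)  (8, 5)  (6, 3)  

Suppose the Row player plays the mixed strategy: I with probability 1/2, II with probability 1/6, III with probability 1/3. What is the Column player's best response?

Compute the Column player's expected payoff from each pure strategy against the given mix.
I: (1/2)·6 + (1/6)·2 + (1/3)·9 = 19/3
II: (1/2)·8 + (1/6)·5 + (1/3)·0 = 29/6
III: (1/2)·0 + (1/6)·3 + (1/3)·5 = 13/6
IV: (1/2)·3 + (1/6)·4 + (1/3)·3 = 19/6
Highest expected payoff is 19/3, from I.

I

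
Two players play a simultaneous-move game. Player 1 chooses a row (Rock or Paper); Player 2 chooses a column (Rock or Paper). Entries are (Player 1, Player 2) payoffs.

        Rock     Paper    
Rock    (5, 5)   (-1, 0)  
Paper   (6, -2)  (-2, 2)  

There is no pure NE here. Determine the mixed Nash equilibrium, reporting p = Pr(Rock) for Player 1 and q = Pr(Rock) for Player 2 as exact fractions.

Each player's mixing probability is pinned down by making the *other* player indifferent.
Player 2 indifferent between Rock and Paper: p·5 + (1−p)·(-2) = p·0 + (1−p)·2 ⟹ (-2) + 7p = 2 + (-2)p ⟹ p = 4/9.
Player 1 indifferent between Rock and Paper: q·5 + (1−q)·(-1) = q·6 + (1−q)·(-2) ⟹ (-1) + 6q = (-2) + 8q ⟹ q = 1/2.

p = 4/9, q = 1/2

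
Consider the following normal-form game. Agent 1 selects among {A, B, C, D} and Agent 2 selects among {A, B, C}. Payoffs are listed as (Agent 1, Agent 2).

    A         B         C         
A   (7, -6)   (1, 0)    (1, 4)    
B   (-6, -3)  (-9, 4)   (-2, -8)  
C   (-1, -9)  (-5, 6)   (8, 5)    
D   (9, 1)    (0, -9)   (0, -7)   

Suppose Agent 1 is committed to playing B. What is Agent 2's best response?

B

With Agent 1 fixed at B, Agent 2's payoffs are: A → -3, B → 4, C → -8.
The maximum is 4, achieved by B.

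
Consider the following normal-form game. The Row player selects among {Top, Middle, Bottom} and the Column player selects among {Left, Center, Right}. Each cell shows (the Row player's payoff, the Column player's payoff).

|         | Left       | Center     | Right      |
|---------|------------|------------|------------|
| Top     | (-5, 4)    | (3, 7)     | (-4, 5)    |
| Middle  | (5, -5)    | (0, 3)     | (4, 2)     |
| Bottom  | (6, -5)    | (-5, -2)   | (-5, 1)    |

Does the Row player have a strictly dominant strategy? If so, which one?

Check whether one of the Row player's strategies beats all alternatives regardless of what the opponent does.
Top is not dominant: against Left, Middle gives 5 > -5.
Middle is not dominant: against Left, Bottom gives 6 > 5.
Bottom is not dominant: against Center, Top gives 3 > -5.
No single strategy is best against every opponent action.

None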